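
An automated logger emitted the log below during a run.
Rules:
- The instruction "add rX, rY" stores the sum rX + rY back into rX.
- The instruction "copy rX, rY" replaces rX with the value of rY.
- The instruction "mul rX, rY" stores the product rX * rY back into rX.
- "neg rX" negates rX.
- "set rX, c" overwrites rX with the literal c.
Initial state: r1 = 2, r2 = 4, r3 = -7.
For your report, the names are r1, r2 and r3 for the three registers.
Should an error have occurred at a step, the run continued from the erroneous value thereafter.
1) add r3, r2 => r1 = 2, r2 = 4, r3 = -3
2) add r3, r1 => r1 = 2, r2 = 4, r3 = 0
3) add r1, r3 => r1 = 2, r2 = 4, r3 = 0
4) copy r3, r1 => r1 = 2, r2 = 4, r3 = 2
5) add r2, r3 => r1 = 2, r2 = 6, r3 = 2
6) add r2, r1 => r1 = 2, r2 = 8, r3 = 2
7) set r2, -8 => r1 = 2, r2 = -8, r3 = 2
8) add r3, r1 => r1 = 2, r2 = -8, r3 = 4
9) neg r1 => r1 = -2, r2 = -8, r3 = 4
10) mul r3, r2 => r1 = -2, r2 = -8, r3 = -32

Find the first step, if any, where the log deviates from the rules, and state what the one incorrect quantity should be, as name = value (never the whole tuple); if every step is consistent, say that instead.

step 2, r3 = -1

Recomputing the run from the initial state:
step 1: r1 = 2, r2 = 4, r3 = -3
step 2: r1 = 2, r2 = 4, r3 = -1
step 3: r1 = 1, r2 = 4, r3 = -1
step 4: r1 = 1, r2 = 4, r3 = 1
step 5: r1 = 1, r2 = 5, r3 = 1
step 6: r1 = 1, r2 = 6, r3 = 1
step 7: r1 = 1, r2 = -8, r3 = 1
step 8: r1 = 1, r2 = -8, r3 = 2
step 9: r1 = -1, r2 = -8, r3 = 2
step 10: r1 = -1, r2 = -8, r3 = -16
The first disagreement with the log is at step 2, where the value should be r3 = -1.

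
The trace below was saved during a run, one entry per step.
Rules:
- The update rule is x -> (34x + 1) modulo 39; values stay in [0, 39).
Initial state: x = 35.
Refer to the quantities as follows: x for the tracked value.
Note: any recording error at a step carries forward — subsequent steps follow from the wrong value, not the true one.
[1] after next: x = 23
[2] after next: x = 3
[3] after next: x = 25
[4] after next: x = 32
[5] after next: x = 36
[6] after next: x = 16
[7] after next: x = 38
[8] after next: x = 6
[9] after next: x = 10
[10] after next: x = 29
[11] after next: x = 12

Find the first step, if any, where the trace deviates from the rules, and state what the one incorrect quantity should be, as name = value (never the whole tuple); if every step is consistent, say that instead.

Recomputing the run from the initial state:
step 1: x = 21
step 2: x = 13
step 3: x = 14
step 4: x = 9
step 5: x = 34
step 6: x = 26
step 7: x = 27
step 8: x = 22
step 9: x = 8
step 10: x = 0
step 11: x = 1
The first disagreement with the trace is at step 1, where the value should be x = 21.

step 1, x = 21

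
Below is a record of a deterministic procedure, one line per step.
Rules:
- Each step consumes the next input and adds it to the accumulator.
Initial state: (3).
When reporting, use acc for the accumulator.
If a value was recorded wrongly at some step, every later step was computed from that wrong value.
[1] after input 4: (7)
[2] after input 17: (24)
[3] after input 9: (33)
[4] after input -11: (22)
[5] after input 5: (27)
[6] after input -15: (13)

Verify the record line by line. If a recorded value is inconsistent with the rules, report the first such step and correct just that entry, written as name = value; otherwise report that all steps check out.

step 6, acc = 12

Step 1: acc = 3 + 4 = 7 — no discrepancy.
Step 2: acc = 7 + 17 = 24 — confirmed correct.
Step 3: acc = 24 + 9 = 33 — in agreement.
Step 4: acc = 33 + -11 = 22 — matches.
Step 5: acc = 22 + 5 = 27 — consistent with the record.
Step 6: acc = 27 + -15 = 12 — the entry is off here.
The audit stops at step 6: the recorded entry is wrong and should be acc = 12.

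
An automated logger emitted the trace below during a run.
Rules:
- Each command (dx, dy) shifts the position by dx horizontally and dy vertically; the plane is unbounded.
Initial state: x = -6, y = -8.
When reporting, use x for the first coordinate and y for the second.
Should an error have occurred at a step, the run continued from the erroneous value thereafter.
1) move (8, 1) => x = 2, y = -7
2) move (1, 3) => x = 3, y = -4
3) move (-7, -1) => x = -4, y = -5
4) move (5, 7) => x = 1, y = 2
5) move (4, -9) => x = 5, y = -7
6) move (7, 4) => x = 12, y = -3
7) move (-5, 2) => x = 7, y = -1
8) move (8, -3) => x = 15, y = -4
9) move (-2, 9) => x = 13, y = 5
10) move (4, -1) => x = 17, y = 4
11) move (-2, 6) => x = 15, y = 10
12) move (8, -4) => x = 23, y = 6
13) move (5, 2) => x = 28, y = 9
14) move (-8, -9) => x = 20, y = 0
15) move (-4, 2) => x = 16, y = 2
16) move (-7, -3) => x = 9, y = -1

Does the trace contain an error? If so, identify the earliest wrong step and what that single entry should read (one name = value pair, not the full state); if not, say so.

step 13, y = 8

Recomputing the run from the initial state:
step 1: x = 2, y = -7
step 2: x = 3, y = -4
step 3: x = -4, y = -5
step 4: x = 1, y = 2
step 5: x = 5, y = -7
step 6: x = 12, y = -3
step 7: x = 7, y = -1
step 8: x = 15, y = -4
step 9: x = 13, y = 5
step 10: x = 17, y = 4
step 11: x = 15, y = 10
step 12: x = 23, y = 6
step 13: x = 28, y = 8
step 14: x = 20, y = -1
step 15: x = 16, y = 1
step 16: x = 9, y = -2
The first disagreement with the trace is at step 13, where the value should be y = 8.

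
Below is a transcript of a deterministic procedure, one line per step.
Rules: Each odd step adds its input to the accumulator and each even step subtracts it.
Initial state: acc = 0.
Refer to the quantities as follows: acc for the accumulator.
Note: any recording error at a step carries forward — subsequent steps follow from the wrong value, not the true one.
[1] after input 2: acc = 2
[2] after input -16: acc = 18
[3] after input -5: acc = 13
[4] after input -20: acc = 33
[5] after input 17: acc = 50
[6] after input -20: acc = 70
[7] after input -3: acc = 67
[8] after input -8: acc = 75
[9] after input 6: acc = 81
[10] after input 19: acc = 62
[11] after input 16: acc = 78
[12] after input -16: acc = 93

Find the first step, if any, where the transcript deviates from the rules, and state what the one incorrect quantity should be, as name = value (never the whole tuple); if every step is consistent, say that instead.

step 12, acc = 94

Recomputing the run from the initial state:
step 1: acc = 2
step 2: acc = 18
step 3: acc = 13
step 4: acc = 33
step 5: acc = 50
step 6: acc = 70
step 7: acc = 67
step 8: acc = 75
step 9: acc = 81
step 10: acc = 62
step 11: acc = 78
step 12: acc = 94
The first disagreement with the transcript is at step 12, where the value should be acc = 94.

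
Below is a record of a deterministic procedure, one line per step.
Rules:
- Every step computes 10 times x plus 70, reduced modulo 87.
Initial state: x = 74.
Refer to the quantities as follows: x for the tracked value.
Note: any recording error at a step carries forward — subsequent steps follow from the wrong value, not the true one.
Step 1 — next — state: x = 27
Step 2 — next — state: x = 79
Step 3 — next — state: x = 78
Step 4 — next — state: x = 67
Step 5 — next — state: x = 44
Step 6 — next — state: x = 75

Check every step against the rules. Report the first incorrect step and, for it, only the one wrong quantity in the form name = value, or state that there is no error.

step 3, x = 77

Recomputing the run from the initial state:
step 1: x = 27
step 2: x = 79
step 3: x = 77
step 4: x = 57
step 5: x = 31
step 6: x = 32
The first disagreement with the record is at step 3, where the value should be x = 77.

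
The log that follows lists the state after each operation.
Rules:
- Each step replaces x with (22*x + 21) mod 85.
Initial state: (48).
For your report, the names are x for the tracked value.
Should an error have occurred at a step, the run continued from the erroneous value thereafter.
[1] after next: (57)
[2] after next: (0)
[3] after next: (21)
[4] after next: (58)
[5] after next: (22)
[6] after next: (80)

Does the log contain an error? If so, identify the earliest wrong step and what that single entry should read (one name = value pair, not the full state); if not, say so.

no error

step 1: x = (22*48 + 21) mod 85 = 57 -> matches
step 2: x = (22*57 + 21) mod 85 = 0 -> checks out
step 3: x = (22*0 + 21) mod 85 = 21 -> matches
step 4: x = (22*21 + 21) mod 85 = 58 -> consistent with the log
step 5: x = (22*58 + 21) mod 85 = 22 -> no discrepancy
step 6: x = (22*22 + 21) mod 85 = 80 -> in agreement
All steps check out; nothing to correct.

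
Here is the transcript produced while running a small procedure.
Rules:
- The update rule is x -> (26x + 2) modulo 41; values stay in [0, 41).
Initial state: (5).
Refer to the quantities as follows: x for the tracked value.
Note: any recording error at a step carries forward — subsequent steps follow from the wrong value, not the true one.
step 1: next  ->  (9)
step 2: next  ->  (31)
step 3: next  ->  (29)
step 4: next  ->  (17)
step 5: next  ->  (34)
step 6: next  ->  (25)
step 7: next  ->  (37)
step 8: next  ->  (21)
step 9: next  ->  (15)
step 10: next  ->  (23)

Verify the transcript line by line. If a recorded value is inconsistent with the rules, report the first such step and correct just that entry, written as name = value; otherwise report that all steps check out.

step 4, x = 18

Recomputing the run from the initial state:
step 1: x = 9
step 2: x = 31
step 3: x = 29
step 4: x = 18
step 5: x = 19
step 6: x = 4
step 7: x = 24
step 8: x = 11
step 9: x = 1
step 10: x = 28
The first disagreement with the transcript is at step 4, where the value should be x = 18.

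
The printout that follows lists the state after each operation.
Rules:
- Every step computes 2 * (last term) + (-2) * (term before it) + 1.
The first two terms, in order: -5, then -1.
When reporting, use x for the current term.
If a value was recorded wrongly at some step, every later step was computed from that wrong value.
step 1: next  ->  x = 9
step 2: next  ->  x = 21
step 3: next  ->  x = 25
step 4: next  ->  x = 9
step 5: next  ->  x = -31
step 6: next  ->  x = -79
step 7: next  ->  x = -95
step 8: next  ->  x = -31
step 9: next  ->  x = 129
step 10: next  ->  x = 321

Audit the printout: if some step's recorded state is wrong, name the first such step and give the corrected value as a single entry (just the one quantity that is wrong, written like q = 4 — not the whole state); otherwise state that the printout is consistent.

step 1: x = 2*(-1) + (-2)*(-5) + (1) = 9 -> agrees with the printout
step 2: x = 2*(9) + (-2)*(-1) + (1) = 21 -> in agreement
step 3: x = 2*(21) + (-2)*(9) + (1) = 25 -> exactly as logged
step 4: x = 2*(25) + (-2)*(21) + (1) = 9 -> in agreement
step 5: x = 2*(9) + (-2)*(25) + (1) = -31 -> agrees with the printout
step 6: x = 2*(-31) + (-2)*(9) + (1) = -79 -> consistent with the printout
step 7: x = 2*(-79) + (-2)*(-31) + (1) = -95 -> verified
step 8: x = 2*(-95) + (-2)*(-79) + (1) = -31 -> matches
step 9: x = 2*(-31) + (-2)*(-95) + (1) = 129 -> matches
step 10: x = 2*(129) + (-2)*(-31) + (1) = 321 -> no discrepancy
All steps check out; nothing to correct.

no error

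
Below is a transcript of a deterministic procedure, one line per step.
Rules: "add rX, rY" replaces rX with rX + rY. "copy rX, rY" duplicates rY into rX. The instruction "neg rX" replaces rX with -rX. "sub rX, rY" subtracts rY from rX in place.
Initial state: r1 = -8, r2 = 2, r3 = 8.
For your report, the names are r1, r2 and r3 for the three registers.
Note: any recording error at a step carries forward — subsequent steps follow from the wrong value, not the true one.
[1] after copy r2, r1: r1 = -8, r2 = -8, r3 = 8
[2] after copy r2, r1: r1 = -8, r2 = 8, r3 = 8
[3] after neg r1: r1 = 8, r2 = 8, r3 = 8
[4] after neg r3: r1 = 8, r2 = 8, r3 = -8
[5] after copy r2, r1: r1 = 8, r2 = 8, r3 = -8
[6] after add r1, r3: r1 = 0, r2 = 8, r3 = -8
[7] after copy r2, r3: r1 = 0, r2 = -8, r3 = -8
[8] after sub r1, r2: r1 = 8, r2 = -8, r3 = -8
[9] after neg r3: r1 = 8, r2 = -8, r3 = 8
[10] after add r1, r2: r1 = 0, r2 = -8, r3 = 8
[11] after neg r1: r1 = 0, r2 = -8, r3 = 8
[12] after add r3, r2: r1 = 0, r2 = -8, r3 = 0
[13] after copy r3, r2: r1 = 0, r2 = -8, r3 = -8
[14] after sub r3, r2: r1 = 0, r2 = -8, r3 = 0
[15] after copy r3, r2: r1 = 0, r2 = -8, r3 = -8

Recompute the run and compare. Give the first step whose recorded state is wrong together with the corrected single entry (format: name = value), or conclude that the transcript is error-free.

step 2, r2 = -8

step 1: r2 = -8 -> confirmed correct
step 2: r2 = -8 -> the entry is off here
That makes step 2 the first incorrect line — r2 = -8 is what it should show.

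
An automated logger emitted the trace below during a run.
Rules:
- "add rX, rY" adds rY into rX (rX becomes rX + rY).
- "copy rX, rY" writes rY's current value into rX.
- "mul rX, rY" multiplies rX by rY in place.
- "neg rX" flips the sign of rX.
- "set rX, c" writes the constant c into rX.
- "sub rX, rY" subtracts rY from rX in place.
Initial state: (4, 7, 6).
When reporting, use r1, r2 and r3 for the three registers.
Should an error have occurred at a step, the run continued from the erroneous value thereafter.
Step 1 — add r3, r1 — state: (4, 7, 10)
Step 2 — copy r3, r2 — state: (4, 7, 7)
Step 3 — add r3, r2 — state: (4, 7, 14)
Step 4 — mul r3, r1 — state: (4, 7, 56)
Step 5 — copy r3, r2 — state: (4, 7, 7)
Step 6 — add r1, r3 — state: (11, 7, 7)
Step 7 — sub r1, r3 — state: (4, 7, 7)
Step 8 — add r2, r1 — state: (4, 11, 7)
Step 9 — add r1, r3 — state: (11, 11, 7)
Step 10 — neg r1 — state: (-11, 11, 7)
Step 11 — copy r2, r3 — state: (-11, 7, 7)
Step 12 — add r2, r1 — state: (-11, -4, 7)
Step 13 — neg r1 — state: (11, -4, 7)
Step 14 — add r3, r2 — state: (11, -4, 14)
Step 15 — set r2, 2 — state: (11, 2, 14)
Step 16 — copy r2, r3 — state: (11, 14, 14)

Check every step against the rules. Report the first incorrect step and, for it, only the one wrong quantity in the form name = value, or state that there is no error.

Recomputing the run from the initial state:
step 1: r1 = 4, r2 = 7, r3 = 10
step 2: r1 = 4, r2 = 7, r3 = 7
step 3: r1 = 4, r2 = 7, r3 = 14
step 4: r1 = 4, r2 = 7, r3 = 56
step 5: r1 = 4, r2 = 7, r3 = 7
step 6: r1 = 11, r2 = 7, r3 = 7
step 7: r1 = 4, r2 = 7, r3 = 7
step 8: r1 = 4, r2 = 11, r3 = 7
step 9: r1 = 11, r2 = 11, r3 = 7
step 10: r1 = -11, r2 = 11, r3 = 7
step 11: r1 = -11, r2 = 7, r3 = 7
step 12: r1 = -11, r2 = -4, r3 = 7
step 13: r1 = 11, r2 = -4, r3 = 7
step 14: r1 = 11, r2 = -4, r3 = 3
step 15: r1 = 11, r2 = 2, r3 = 3
step 16: r1 = 11, r2 = 3, r3 = 3
The first disagreement with the trace is at step 14, where the value should be r3 = 3.

step 14, r3 = 3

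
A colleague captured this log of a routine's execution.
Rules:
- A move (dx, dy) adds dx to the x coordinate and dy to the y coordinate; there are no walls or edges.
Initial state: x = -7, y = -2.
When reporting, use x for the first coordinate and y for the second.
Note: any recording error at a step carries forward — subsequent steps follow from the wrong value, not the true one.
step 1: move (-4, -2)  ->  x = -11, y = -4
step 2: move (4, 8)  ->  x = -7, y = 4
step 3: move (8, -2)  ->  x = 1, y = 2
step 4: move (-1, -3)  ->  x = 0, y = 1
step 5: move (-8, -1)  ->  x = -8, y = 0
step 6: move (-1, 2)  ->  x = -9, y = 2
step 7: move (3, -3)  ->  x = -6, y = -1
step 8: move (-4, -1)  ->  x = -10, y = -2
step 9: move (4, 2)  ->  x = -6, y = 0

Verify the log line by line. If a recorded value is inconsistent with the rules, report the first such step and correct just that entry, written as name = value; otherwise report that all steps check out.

1. x = -7 + (-4) = -11, y = -2 + (-2) = -4 (exactly as logged)
2. x = -11 + (4) = -7, y = -4 + (8) = 4 (agrees with the log)
3. x = -7 + (8) = 1, y = 4 + (-2) = 2 (exactly as logged)
4. x = 1 + (-1) = 0, y = 2 + (-3) = -1 (the entry is off here)
So the first discrepancy is step 4, where the right value is y = -1.

step 4, y = -1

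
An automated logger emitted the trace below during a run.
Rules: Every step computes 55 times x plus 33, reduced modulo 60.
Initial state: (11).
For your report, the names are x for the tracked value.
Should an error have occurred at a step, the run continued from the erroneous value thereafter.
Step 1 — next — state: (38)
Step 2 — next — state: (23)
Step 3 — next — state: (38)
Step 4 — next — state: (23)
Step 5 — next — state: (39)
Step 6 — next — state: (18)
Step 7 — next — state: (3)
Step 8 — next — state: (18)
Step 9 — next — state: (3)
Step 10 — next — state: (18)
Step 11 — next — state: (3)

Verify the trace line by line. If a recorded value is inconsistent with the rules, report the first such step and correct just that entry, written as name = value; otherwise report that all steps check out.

Recomputing the run from the initial state:
step 1: x = 38
step 2: x = 23
step 3: x = 38
step 4: x = 23
step 5: x = 38
step 6: x = 23
step 7: x = 38
step 8: x = 23
step 9: x = 38
step 10: x = 23
step 11: x = 38
The first disagreement with the trace is at step 5, where the value should be x = 38.

step 5, x = 38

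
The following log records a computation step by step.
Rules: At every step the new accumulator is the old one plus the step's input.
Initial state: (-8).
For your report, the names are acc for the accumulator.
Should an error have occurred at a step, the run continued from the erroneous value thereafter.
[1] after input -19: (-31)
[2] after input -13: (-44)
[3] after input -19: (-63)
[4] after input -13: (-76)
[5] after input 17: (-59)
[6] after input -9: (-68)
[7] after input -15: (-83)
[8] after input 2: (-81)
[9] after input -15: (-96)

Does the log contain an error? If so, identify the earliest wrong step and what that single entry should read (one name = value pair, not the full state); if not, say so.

step 1, acc = -27

Recomputing the run from the initial state:
step 1: acc = -27
step 2: acc = -40
step 3: acc = -59
step 4: acc = -72
step 5: acc = -55
step 6: acc = -64
step 7: acc = -79
step 8: acc = -77
step 9: acc = -92
The first disagreement with the log is at step 1, where the value should be acc = -27.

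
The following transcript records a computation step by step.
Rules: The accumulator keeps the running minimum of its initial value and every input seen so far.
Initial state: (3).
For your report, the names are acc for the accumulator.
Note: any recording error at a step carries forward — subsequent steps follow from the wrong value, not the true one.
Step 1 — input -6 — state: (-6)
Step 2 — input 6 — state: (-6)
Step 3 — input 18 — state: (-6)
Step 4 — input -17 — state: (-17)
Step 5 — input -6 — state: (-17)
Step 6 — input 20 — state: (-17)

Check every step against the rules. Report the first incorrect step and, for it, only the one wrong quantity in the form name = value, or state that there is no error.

no error

step 1: acc = min(3, -6) = -6 -> checks out
step 2: acc = min(-6, 6) = -6 -> checks out
step 3: acc = min(-6, 18) = -6 -> matches
step 4: acc = min(-6, -17) = -17 -> agrees with the transcript
step 5: acc = min(-17, -6) = -17 -> verified
step 6: acc = min(-17, 20) = -17 -> matches
No step deviates from the rules.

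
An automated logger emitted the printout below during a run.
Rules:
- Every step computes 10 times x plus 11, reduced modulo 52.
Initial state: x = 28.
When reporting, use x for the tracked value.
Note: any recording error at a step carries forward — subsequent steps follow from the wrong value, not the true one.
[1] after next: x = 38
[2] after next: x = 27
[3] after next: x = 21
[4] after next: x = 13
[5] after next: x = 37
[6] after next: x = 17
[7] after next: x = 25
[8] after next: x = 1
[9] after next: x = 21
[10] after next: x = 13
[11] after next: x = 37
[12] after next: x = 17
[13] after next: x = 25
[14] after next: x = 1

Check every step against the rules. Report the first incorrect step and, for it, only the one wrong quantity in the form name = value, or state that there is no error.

step 1, x = 31

Recomputing the run from the initial state:
step 1: x = 31
step 2: x = 9
step 3: x = 49
step 4: x = 33
step 5: x = 29
step 6: x = 41
step 7: x = 5
step 8: x = 9
step 9: x = 49
step 10: x = 33
step 11: x = 29
step 12: x = 41
step 13: x = 5
step 14: x = 9
The first disagreement with the printout is at step 1, where the value should be x = 31.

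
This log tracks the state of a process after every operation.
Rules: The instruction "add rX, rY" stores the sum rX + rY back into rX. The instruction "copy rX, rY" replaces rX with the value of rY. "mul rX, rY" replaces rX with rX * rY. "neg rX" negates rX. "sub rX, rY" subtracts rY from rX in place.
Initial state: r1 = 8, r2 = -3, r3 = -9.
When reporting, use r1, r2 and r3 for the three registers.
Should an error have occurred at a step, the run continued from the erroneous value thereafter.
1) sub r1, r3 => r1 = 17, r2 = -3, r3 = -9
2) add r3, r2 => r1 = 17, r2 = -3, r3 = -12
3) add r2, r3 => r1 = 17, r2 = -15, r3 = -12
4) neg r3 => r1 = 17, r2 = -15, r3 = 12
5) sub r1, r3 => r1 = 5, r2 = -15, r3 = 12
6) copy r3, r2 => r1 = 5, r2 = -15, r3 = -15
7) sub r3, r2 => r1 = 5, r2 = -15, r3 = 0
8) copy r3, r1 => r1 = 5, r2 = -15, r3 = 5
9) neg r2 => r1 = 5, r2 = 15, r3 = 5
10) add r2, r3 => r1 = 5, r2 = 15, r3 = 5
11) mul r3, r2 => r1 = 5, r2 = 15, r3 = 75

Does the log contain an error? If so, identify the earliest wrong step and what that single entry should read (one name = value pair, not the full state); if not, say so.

Step 1: r1 = 8 - -9 = 17 — consistent with the log.
Step 2: r3 = -9 + -3 = -12 — exactly as logged.
Step 3: r2 = -3 + -12 = -15 — confirmed correct.
Step 4: r3 = -(-12) = 12 — verified.
Step 5: r1 = 17 - 12 = 5 — consistent with the log.
Step 6: r3 = -15 — same as recorded.
Step 7: r3 = -15 - -15 = 0 — same as recorded.
Step 8: r3 = 5 — in agreement.
Step 9: r2 = -(-15) = 15 — same as recorded.
Step 10: r2 = 15 + 5 = 20 — this is not what the log shows.
Step 10 is the first one off; corrected, r2 = 20.

step 10, r2 = 20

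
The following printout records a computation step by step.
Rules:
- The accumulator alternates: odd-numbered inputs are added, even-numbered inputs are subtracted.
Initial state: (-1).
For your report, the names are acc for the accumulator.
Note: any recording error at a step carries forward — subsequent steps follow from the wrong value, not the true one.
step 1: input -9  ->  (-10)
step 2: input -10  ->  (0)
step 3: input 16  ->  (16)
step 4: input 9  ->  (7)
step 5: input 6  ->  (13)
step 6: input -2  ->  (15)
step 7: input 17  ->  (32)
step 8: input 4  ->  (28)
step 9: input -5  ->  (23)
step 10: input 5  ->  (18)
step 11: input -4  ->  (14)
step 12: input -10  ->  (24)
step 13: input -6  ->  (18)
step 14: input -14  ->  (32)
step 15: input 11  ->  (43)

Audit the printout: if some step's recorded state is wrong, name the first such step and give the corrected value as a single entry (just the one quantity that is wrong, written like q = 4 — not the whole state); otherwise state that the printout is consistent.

Recomputing the run from the initial state:
step 1: acc = -10
step 2: acc = 0
step 3: acc = 16
step 4: acc = 7
step 5: acc = 13
step 6: acc = 15
step 7: acc = 32
step 8: acc = 28
step 9: acc = 23
step 10: acc = 18
step 11: acc = 14
step 12: acc = 24
step 13: acc = 18
step 14: acc = 32
step 15: acc = 43
This matches the printout at every step.

no error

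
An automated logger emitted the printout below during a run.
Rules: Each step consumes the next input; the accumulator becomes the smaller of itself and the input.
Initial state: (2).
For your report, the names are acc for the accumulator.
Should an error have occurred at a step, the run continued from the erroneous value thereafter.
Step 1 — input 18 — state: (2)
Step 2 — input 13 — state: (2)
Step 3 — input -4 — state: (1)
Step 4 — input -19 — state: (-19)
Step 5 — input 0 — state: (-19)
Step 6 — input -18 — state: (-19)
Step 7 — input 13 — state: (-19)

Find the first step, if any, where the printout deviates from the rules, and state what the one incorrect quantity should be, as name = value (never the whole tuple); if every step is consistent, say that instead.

step 1: acc = min(2, 18) = 2 -> exactly as logged
step 2: acc = min(2, 13) = 2 -> no discrepancy
step 3: acc = min(2, -4) = -4 -> the entry is off here
Step 3 is the first one off; corrected, acc = -4.

step 3, acc = -4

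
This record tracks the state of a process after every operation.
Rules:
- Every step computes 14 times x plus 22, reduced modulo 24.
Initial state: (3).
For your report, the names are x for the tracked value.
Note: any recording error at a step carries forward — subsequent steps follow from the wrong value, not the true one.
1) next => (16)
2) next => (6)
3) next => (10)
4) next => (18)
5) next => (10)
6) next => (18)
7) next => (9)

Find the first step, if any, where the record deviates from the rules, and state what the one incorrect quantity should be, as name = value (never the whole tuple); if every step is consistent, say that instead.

step 7, x = 10

Recomputing the run from the initial state:
step 1: x = 16
step 2: x = 6
step 3: x = 10
step 4: x = 18
step 5: x = 10
step 6: x = 18
step 7: x = 10
The first disagreement with the record is at step 7, where the value should be x = 10.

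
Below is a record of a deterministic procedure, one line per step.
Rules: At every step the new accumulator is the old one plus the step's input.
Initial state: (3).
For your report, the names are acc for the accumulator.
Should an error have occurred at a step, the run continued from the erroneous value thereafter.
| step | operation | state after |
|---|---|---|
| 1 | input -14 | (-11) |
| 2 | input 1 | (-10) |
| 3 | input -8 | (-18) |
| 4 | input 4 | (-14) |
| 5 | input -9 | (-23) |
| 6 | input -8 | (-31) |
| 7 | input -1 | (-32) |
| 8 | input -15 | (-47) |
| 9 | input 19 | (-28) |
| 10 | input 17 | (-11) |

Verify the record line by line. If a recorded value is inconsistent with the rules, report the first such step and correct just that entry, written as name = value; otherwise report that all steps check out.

no error

step 1: acc = 3 + -14 = -11 -> same as recorded
step 2: acc = -11 + 1 = -10 -> in agreement
step 3: acc = -10 + -8 = -18 -> verified
step 4: acc = -18 + 4 = -14 -> agrees with the record
step 5: acc = -14 + -9 = -23 -> confirmed correct
step 6: acc = -23 + -8 = -31 -> confirmed correct
step 7: acc = -31 + -1 = -32 -> exactly as logged
step 8: acc = -32 + -15 = -47 -> matches
step 9: acc = -47 + 19 = -28 -> exactly as logged
step 10: acc = -28 + 17 = -11 -> exactly as logged
Nothing is out of place; the run is error-free.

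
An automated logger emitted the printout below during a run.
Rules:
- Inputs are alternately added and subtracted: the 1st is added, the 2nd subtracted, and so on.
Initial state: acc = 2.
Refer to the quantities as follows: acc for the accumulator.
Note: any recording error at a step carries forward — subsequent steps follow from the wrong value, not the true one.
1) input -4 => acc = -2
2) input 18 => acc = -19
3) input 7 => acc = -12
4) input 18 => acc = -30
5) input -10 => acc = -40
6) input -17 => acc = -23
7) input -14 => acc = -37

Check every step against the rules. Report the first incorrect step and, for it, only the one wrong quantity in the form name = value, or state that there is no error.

step 2, acc = -20

Recomputing the run from the initial state:
step 1: acc = -2
step 2: acc = -20
step 3: acc = -13
step 4: acc = -31
step 5: acc = -41
step 6: acc = -24
step 7: acc = -38
The first disagreement with the printout is at step 2, where the value should be acc = -20.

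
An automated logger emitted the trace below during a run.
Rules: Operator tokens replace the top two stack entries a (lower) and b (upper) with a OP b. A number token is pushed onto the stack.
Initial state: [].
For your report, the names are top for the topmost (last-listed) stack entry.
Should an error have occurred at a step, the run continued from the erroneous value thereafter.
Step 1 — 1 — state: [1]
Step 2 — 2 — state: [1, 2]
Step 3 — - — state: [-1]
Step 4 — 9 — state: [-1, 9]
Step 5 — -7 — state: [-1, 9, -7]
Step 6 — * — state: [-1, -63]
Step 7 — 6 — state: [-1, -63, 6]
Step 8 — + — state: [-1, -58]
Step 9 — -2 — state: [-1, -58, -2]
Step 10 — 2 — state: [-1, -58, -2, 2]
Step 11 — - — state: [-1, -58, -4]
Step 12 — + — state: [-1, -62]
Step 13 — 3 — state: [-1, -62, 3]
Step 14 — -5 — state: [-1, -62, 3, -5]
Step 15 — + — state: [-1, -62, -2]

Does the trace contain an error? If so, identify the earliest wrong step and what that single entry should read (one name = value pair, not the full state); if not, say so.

1. push 1: top = 1 (same as recorded)
2. push 2: top = 2 (in agreement)
3. 1 - 2 = -1 (confirmed correct)
4. push 9: top = 9 (same as recorded)
5. push -7: top = -7 (in agreement)
6. 9 * -7 = -63 (no discrepancy)
7. push 6: top = 6 (verified)
8. -63 + 6 = -57 (the trace has a different value)
First deviation found at step 8; the corrected entry is top = -57.

step 8, top = -57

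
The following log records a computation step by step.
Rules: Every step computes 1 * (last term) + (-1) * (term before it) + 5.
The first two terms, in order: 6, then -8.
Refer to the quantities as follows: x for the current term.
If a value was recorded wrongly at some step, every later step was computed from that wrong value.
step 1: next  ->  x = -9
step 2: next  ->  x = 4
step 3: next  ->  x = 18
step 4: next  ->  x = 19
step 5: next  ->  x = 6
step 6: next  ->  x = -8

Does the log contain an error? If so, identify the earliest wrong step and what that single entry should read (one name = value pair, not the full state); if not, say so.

Recomputing the run from the initial state:
step 1: x = -9
step 2: x = 4
step 3: x = 18
step 4: x = 19
step 5: x = 6
step 6: x = -8
This matches the log at every step.

no error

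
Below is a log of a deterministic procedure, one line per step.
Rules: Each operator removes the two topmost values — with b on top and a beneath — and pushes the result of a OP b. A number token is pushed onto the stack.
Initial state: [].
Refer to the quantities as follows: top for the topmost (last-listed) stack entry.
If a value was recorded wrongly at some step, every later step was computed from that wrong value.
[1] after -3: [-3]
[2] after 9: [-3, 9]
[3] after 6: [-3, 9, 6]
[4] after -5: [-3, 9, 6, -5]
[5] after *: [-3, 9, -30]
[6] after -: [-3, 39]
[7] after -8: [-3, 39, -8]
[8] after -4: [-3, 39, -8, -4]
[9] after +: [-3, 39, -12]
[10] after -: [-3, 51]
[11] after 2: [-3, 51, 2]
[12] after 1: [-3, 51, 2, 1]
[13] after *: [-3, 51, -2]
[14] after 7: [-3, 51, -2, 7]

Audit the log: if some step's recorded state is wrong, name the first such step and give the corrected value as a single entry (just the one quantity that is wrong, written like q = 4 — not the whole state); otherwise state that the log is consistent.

1. push -3: top = -3 (no discrepancy)
2. push 9: top = 9 (exactly as logged)
3. push 6: top = 6 (same as recorded)
4. push -5: top = -5 (matches)
5. 6 * -5 = -30 (same as recorded)
6. 9 - -30 = 39 (matches)
7. push -8: top = -8 (consistent with the log)
8. push -4: top = -4 (agrees with the log)
9. -8 + -4 = -12 (consistent with the log)
10. 39 - -12 = 51 (matches)
11. push 2: top = 2 (matches)
12. push 1: top = 1 (no discrepancy)
13. 2 * 1 = 2 (the log has a different value)
That makes step 13 the first incorrect line — top = 2 is what it should show.

step 13, top = 2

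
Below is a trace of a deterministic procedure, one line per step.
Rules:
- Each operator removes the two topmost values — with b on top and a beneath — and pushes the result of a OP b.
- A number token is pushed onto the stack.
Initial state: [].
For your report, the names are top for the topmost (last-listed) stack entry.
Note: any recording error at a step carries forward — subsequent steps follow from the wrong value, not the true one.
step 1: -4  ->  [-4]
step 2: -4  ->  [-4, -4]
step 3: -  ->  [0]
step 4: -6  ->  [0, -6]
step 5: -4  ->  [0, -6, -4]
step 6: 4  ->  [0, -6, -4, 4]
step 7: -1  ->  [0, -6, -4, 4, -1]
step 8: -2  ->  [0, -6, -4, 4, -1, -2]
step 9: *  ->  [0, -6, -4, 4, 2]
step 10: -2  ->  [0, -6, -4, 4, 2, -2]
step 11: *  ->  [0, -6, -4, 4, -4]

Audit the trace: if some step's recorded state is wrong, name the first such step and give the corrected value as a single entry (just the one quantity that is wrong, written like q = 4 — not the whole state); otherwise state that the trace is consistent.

1. push -4: top = -4 (in agreement)
2. push -4: top = -4 (no discrepancy)
3. -4 - -4 = 0 (consistent with the trace)
4. push -6: top = -6 (same as recorded)
5. push -4: top = -4 (no discrepancy)
6. push 4: top = 4 (checks out)
7. push -1: top = -1 (in agreement)
8. push -2: top = -2 (in agreement)
9. -1 * -2 = 2 (checks out)
10. push -2: top = -2 (verified)
11. 2 * -2 = -4 (checks out)
Each recorded entry agrees with the recomputation.

no error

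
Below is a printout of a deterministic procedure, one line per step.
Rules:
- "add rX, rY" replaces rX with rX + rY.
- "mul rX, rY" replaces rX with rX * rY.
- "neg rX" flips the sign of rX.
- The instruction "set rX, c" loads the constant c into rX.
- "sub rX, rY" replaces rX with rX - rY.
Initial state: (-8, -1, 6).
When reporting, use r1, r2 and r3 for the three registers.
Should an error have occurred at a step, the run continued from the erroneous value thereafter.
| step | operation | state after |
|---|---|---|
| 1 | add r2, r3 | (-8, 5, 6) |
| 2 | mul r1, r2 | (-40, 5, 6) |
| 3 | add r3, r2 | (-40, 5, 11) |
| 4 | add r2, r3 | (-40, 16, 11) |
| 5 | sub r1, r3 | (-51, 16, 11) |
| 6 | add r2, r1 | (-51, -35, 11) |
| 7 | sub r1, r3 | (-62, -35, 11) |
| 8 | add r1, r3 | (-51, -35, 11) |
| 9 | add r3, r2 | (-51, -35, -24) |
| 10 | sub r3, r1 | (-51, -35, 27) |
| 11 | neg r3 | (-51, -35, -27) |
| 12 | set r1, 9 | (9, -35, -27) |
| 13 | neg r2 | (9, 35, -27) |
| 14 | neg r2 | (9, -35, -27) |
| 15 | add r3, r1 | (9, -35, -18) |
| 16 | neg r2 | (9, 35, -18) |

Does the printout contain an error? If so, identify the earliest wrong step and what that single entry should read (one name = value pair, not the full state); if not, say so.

no error

Step 1: r2 = -1 + 6 = 5 — checks out.
Step 2: r1 = -8 * 5 = -40 — in agreement.
Step 3: r3 = 6 + 5 = 11 — consistent with the printout.
Step 4: r2 = 5 + 11 = 16 — no discrepancy.
Step 5: r1 = -40 - 11 = -51 — no discrepancy.
Step 6: r2 = 16 + -51 = -35 — checks out.
Step 7: r1 = -51 - 11 = -62 — no discrepancy.
Step 8: r1 = -62 + 11 = -51 — verified.
Step 9: r3 = 11 + -35 = -24 — matches.
Step 10: r3 = -24 - -51 = 27 — verified.
Step 11: r3 = -(27) = -27 — no discrepancy.
Step 12: r1 = 9 — matches.
Step 13: r2 = -(-35) = 35 — checks out.
Step 14: r2 = -(35) = -35 — checks out.
Step 15: r3 = -27 + 9 = -18 — in agreement.
Step 16: r2 = -(-35) = 35 — matches.
Every step is consistent.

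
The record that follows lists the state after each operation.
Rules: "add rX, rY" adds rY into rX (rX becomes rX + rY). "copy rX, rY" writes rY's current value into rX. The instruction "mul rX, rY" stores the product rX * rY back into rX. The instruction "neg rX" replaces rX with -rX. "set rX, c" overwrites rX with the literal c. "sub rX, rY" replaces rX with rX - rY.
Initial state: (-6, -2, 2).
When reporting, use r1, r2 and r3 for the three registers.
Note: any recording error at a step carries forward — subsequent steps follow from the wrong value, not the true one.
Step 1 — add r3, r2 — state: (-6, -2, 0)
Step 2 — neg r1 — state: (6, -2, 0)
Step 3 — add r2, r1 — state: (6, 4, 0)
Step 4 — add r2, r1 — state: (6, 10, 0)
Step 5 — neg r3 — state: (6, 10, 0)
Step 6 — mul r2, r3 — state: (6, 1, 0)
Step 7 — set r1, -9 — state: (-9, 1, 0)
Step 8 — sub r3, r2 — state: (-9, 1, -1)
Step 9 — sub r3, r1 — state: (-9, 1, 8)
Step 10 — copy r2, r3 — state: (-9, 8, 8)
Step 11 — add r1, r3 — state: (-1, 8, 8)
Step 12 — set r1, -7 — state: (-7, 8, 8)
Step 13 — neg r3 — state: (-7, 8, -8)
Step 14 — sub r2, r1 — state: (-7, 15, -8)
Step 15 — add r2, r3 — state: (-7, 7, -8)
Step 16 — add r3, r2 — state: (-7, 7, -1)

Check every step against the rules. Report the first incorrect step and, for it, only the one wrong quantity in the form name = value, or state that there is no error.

step 6, r2 = 0

Recomputing the run from the initial state:
step 1: r1 = -6, r2 = -2, r3 = 0
step 2: r1 = 6, r2 = -2, r3 = 0
step 3: r1 = 6, r2 = 4, r3 = 0
step 4: r1 = 6, r2 = 10, r3 = 0
step 5: r1 = 6, r2 = 10, r3 = 0
step 6: r1 = 6, r2 = 0, r3 = 0
step 7: r1 = -9, r2 = 0, r3 = 0
step 8: r1 = -9, r2 = 0, r3 = 0
step 9: r1 = -9, r2 = 0, r3 = 9
step 10: r1 = -9, r2 = 9, r3 = 9
step 11: r1 = 0, r2 = 9, r3 = 9
step 12: r1 = -7, r2 = 9, r3 = 9
step 13: r1 = -7, r2 = 9, r3 = -9
step 14: r1 = -7, r2 = 16, r3 = -9
step 15: r1 = -7, r2 = 7, r3 = -9
step 16: r1 = -7, r2 = 7, r3 = -2
The first disagreement with the record is at step 6, where the value should be r2 = 0.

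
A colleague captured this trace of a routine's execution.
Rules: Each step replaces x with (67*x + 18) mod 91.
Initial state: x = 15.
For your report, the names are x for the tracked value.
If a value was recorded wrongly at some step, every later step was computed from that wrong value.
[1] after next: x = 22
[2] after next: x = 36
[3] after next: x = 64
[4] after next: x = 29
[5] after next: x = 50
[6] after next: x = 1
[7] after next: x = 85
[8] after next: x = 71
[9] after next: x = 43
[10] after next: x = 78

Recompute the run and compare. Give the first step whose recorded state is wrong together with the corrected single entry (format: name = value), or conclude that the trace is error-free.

Recomputing the run from the initial state:
step 1: x = 22
step 2: x = 36
step 3: x = 64
step 4: x = 29
step 5: x = 50
step 6: x = 1
step 7: x = 85
step 8: x = 71
step 9: x = 43
step 10: x = 78
This matches the trace at every step.

no error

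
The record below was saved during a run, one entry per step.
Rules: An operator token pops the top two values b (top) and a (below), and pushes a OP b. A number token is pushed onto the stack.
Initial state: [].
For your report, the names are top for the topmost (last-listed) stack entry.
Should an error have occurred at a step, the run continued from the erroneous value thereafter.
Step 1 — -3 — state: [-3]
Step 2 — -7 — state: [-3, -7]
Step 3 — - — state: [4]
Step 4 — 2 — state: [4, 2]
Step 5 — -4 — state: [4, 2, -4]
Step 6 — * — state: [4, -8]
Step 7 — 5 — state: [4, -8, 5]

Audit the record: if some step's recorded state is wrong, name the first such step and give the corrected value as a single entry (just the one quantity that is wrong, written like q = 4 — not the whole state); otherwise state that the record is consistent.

no error

step 1: push -3: top = -3 -> no discrepancy
step 2: push -7: top = -7 -> consistent with the record
step 3: -3 - -7 = 4 -> in agreement
step 4: push 2: top = 2 -> exactly as logged
step 5: push -4: top = -4 -> agrees with the record
step 6: 2 * -4 = -8 -> verified
step 7: push 5: top = 5 -> consistent with the record
The whole run recomputes cleanly — no discrepancies.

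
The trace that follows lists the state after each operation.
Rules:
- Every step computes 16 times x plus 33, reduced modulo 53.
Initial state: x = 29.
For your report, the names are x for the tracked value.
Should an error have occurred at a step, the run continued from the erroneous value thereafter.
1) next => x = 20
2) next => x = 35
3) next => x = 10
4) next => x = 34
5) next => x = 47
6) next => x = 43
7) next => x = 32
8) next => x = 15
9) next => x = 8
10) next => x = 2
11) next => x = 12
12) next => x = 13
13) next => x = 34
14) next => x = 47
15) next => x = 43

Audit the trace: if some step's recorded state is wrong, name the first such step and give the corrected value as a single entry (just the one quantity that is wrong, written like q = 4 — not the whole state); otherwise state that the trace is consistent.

1. x = (16*29 + 33) mod 53 = 20 (confirmed correct)
2. x = (16*20 + 33) mod 53 = 35 (exactly as logged)
3. x = (16*35 + 33) mod 53 = 10 (no discrepancy)
4. x = (16*10 + 33) mod 53 = 34 (no discrepancy)
5. x = (16*34 + 33) mod 53 = 47 (confirmed correct)
6. x = (16*47 + 33) mod 53 = 43 (checks out)
7. x = (16*43 + 33) mod 53 = 32 (same as recorded)
8. x = (16*32 + 33) mod 53 = 15 (in agreement)
9. x = (16*15 + 33) mod 53 = 8 (exactly as logged)
10. x = (16*8 + 33) mod 53 = 2 (confirmed correct)
11. x = (16*2 + 33) mod 53 = 12 (checks out)
12. x = (16*12 + 33) mod 53 = 13 (agrees with the trace)
13. x = (16*13 + 33) mod 53 = 29 (a discrepancy with the trace)
First incorrect step: 13; the correct value is x = 29.

step 13, x = 29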